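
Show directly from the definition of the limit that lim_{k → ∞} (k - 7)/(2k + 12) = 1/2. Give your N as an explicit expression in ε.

Let ε > 0. For k ≥ 1, |(k - 7)/(2k + 12) − (1/2)| = |-26|/(2(2k + 12)) = 26/(2(2k + 12)).
Since 2k + 12 ≥ 2k for k ≥ 1, this is ≤ 26/(2·2k) = (13/2)/k.
So |(k - 7)/(2k + 12) − (1/2)| < ε whenever k > (13/2)/ε.
Take N = (13/2)/ε. If k > N then |(k - 7)/(2k + 12) − (1/2)| ≤ (13/2)/k < ε.

N = (13/2)/ε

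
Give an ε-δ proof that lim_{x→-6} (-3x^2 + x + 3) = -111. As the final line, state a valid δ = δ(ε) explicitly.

δ = min(1, ε/40)

Let ε > 0. We want δ > 0 such that 0 < |x + 6| < δ implies |(-3x^2 + x + 3) + 111| < ε.
(-3x^2 + x + 3) + 111 = -3x^2 + x + 114 = (x + 6)(-3x + 19).
So |(-3x^2 + x + 3) + 111| = |x + 6|·|-3x + 19|.
Assume first that |x + 6| < 1, so |x| < 7. Then |-3x + 19| ≤ 3·7 + 19 = 40.
Hence |(-3x^2 + x + 3) + 111| ≤ 40|x + 6| < ε provided |x + 6| < ε/40.
Choosing δ = min(1, ε/40) ensures both conditions, hence |(-3x^2 + x + 3) + 111| < ε.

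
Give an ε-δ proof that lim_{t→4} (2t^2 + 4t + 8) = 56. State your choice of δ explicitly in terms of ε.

Fix ε > 0. We want δ > 0 such that 0 < |t − 4| < δ implies |(2t^2 + 4t + 8) − 56| < ε.
(2t^2 + 4t + 8) − 56 = 2t^2 + 4t - 48 = (t − 4)(2t + 12).
So |(2t^2 + 4t + 8) − 56| = |t − 4|·|2t + 12|.
Assume first that |t − 4| < 1, so |t| < 5. Then |2t + 12| ≤ 2·5 + 12 = 22.
Hence |(2t^2 + 4t + 8) − 56| ≤ 22|t − 4| < ε provided |t − 4| < ε/22.
Choosing δ = min(1, ε/22) ensures both conditions, hence |(2t^2 + 4t + 8) − 56| < ε.

δ = min(1, ε/22)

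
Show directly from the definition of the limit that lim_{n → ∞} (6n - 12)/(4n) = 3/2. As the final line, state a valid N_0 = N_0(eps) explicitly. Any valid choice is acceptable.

N_0 = 3/eps

Let eps > 0. For n ≥ 1, |(6n - 12)/(4n) − (3/2)| = |-48|/(4(4n)) = 48/(4(4n)).
Since 4n ≥ 4n for n ≥ 1, this is ≤ 48/(4·4n) = 3/n.
So |(6n - 12)/(4n) − (3/2)| < eps whenever n > 3/eps.
Take N_0 = 3/eps. If n > N_0 then |(6n - 12)/(4n) − (3/2)| ≤ 3/n < eps.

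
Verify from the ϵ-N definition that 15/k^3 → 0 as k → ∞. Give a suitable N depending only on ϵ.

N = (15/ϵ)^{1/3}

Let ϵ > 0 be given. For k ≥ 1, |15/k^3 − 0| = 15/k^3.
15/k^3 < ϵ ⇔ k^3 > 15/ϵ ⇔ k > (15/ϵ)^{1/3}.
Take N = (15/ϵ)^{1/3}. Then k > N implies 15/k^3 < ϵ.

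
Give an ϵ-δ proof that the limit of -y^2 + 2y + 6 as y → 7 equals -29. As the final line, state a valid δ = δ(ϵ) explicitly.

δ = min(2, ϵ/14)

Let ϵ > 0 be given. We want δ > 0 such that 0 < |y − 7| < δ implies |(-y^2 + 2y + 6) + 29| < ϵ.
(-y^2 + 2y + 6) + 29 = -y^2 + 2y + 35 = (y − 7)(-y - 5).
So |(-y^2 + 2y + 6) + 29| = |y − 7|·|-y - 5|.
Require δ ≤ 2. Then |y − 7| < 2 gives |y| < 9, and by the triangle inequality |-y - 5| ≤ 9 + 5 = 14.
Hence |(-y^2 + 2y + 6) + 29| ≤ 14|y − 7| < ϵ provided |y − 7| < ϵ/14.
Take δ = min(2, ϵ/14). Then 0 < |y − 7| < δ gives both |y − 7| < 2 and |y − 7| < ϵ/14, so |(-y^2 + 2y + 6) + 29| < ϵ.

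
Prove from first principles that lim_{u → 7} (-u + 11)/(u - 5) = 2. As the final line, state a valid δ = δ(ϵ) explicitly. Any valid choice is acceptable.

Suppose ϵ > 0. We want δ > 0 with 0 < |u − 7| < δ ⇒ |(-u + 11)/(u - 5) − 2| < ϵ.
Combining over a common denominator, (-u + 11)/(u - 5) − 2 = [(-u + 11)·2 − 4·(u - 5)] / [2·(u - 5)] = -6(u − 7) / (2(u - 5)).
So |(-u + 11)/(u - 5) − 2| = 6|u − 7| / (2·|u − 5|).
Restrict δ ≤ 1. Then |u − 7| < 1 gives |u − 5| = |(u − 7) + 2| ≥ 2 − 1 = 1.
Hence |(-u + 11)/(u - 5) − 2| < 6|u − 7|/(2·1) = 3|u − 7|, which is < ϵ once |u − 7| < (1/3)ϵ.
Take δ = min(1, (1/3)ϵ). Then 0 < |u − 7| < δ forces both bounds, so |(-u + 11)/(u - 5) − 2| < ϵ.

δ = min(1, (1/3)ϵ)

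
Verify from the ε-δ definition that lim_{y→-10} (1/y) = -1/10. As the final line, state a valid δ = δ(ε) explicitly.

Fix ε > 0. We seek δ > 0 such that 0 < |y + 10| < δ implies |1/y + 1/10| < ε.
|1/y + 1/10| = |-10 − y|/(10·|y|) = |y + 10|/(10|y|).
Require δ ≤ 5 so that |y| > 10 − 5 = 5, hence 10|y| > 50.
Then |1/y + 1/10| < |y + 10|/50, which is < ε when |y + 10| < 50ε.
Take δ = min(5, 50ε). Then 0 < |y + 10| < δ gives both |y + 10| < 5 and |y + 10| < 50ε, so |1/y + 1/10| < ε.

δ = min(5, 50ε)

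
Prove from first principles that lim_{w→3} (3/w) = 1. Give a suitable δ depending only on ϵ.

Let ϵ > 0. We seek δ > 0 such that 0 < |w − 3| < δ implies |3/w − 1| < ϵ.
|3/w − 1| = 3·|3 − w|/(3·|w|) = 3|w − 3|/(3|w|).
Restrict δ ≤ 3/2. Then |w − 3| < 3/2 gives |w| > 3/2, so 3|w| > 9/2.
Then |3/w − 1| < 3|w − 3|/(9/2), which is < ϵ when |w − 3| < (3/2)ϵ.
Take δ = min(3/2, (3/2)ϵ). Then 0 < |w − 3| < δ gives both |w − 3| < 3/2 and |w − 3| < (3/2)ϵ, so |3/w − 1| < ϵ.

δ = min(3/2, (3/2)ϵ)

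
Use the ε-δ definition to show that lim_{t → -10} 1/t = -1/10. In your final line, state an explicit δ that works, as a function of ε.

δ = min(5, 50ε)

Let ε > 0. We seek δ > 0 such that 0 < |t + 10| < δ implies |1/t + 1/10| < ε.
|1/t + 1/10| = |-10 − t|/(10·|t|) = |t + 10|/(10|t|).
Restrict δ ≤ 5. Then |t + 10| < 5 gives |t| > 5, so 10|t| > 50.
Then |1/t + 1/10| < |t + 10|/50, which is < ε when |t + 10| < 50ε.
Take δ = min(5, 50ε). Then 0 < |t + 10| < δ gives both |t + 10| < 5 and |t + 10| < 50ε, so |1/t + 1/10| < ε.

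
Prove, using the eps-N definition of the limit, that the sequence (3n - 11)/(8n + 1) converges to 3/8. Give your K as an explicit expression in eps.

K = (91/64)/eps

Suppose eps > 0. For n ≥ 1, |(3n - 11)/(8n + 1) − (3/8)| = |-91|/(8(8n + 1)) = 91/(8(8n + 1)).
Since 8n + 1 ≥ 8n for n ≥ 1, this is ≤ 91/(8·8n) = (91/64)/n.
So |(3n - 11)/(8n + 1) − (3/8)| < eps whenever n > (91/64)/eps.
Take K = (91/64)/eps. If n > K then |(3n - 11)/(8n + 1) − (3/8)| ≤ (91/64)/n < eps.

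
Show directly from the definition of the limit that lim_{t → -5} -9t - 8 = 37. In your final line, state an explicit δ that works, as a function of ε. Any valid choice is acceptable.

δ = ε/9

Fix ε > 0. We need δ > 0 so that 0 < |t + 5| < δ implies |(-9t - 8) − 37| < ε.
|(-9t - 8) − 37| = |-9t - 45| = 9|t + 5|.
Thus it suffices that |t + 5| < ε/9.
Take δ = ε/9. If 0 < |t + 5| < δ then |(-9t - 8) − 37| = 9|t + 5| < 9·(ε/9) = ε.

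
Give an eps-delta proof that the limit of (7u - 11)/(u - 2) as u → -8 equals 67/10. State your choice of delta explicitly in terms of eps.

delta = min(5, (50/3)eps)

Suppose eps > 0. We want delta > 0 with 0 < |u + 8| < delta ⇒ |(7u - 11)/(u - 2) − (67/10)| < eps.
Combining over a common denominator, (7u - 11)/(u - 2) − (67/10) = [(7u - 11)·(-10) − (-67)·(u - 2)] / [(-10)·(u - 2)] = -3(u + 8) / ((-10)(u - 2)).
So |(7u - 11)/(u - 2) − (67/10)| = 3|u + 8| / (10·|u − 2|).
Require delta ≤ 5, so |u − 2| ≥ |-10| − |u + 8| > 10 − 5 = 5.
Hence |(7u - 11)/(u - 2) − (67/10)| < 3|u + 8|/(10·5) = (3/50)|u + 8|, which is < eps once |u + 8| < (50/3)eps.
Take delta = min(5, (50/3)eps). Then 0 < |u + 8| < delta forces both bounds, so |(7u - 11)/(u - 2) − (67/10)| < eps.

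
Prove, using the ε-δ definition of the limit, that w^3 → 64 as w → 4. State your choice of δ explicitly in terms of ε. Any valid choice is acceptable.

δ = min(2, ε/76)

Let ε > 0. We seek δ > 0 with 0 < |w − 4| < δ ⇒ |w^3 − 64| < ε.
Factor: w^3 − 64 = (w − 4)(w^2 + 4w + 16), so |w^3 − 64| = |w − 4|·|w^2 + 4w + 16|.
Restrict δ ≤ 2. Then |w − 4| < 2 gives |w| < 6, so by the triangle inequality |w^2 + 4w + 16| ≤ 6^2 + 4·6 + 16 = 76.
Hence |w^3 − 64| ≤ 76|w − 4|, which is < ε once |w − 4| < ε/76.
Take δ = min(2, ε/76). If 0 < |w − 4| < δ then both bounds hold and |w^3 − 64| ≤ 76|w − 4| < 76·(ε/76) = ε.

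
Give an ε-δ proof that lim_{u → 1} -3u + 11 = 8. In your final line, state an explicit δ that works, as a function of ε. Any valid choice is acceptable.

δ = ε/3

Let ε > 0 be given. We need δ > 0 so that 0 < |u − 1| < δ implies |(-3u + 11) − 8| < ε.
|(-3u + 11) − 8| = |-3u + 3| = 3|u − 1|.
So 3|u − 1| < ε exactly when |u − 1| < ε/3.
Take δ = ε/3. If 0 < |u − 1| < δ then |(-3u + 11) − 8| = 3|u − 1| < 3·(ε/3) = ε.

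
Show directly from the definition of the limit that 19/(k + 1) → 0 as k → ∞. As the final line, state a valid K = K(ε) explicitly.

Fix ε > 0. For k ≥ 1, |19/(k + 1) − 0| = 19/(k + 1) ≤ 19/k.
We need 19/k < ε, i.e. k > 19/ε.
Take K = 19/ε. If k > K then |19/(k + 1)| ≤ 19/k < ε.

K = 19/ε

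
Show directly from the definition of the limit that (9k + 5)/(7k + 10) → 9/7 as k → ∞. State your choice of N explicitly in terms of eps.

Fix eps > 0. For k ≥ 1, |(9k + 5)/(7k + 10) − (9/7)| = |-55|/(7(7k + 10)) = 55/(7(7k + 10)).
Since 7k + 10 ≥ 7k for k ≥ 1, this is ≤ 55/(7·7k) = (55/49)/k.
So |(9k + 5)/(7k + 10) − (9/7)| < eps whenever k > (55/49)/eps.
Take N = (55/49)/eps. If k > N then |(9k + 5)/(7k + 10) − (9/7)| ≤ (55/49)/k < eps.

N = (55/49)/eps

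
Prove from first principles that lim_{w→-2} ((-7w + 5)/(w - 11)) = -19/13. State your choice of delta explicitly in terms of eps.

Fix eps > 0. We want delta > 0 with 0 < |w + 2| < delta ⇒ |(-7w + 5)/(w - 11) + 19/13| < eps.
Combining over a common denominator, (-7w + 5)/(w - 11) + 19/13 = [(-7w + 5)·(-13) − 19·(w - 11)] / [(-13)·(w - 11)] = 72(w + 2) / ((-13)(w - 11)).
So |(-7w + 5)/(w - 11) + 19/13| = 72|w + 2| / (13·|w − 11|).
Restrict delta ≤ 13/2. Then |w + 2| < 13/2 gives |w − 11| = |(w + 2) + (-13)| ≥ 13 − 13/2 = 13/2.
Hence |(-7w + 5)/(w - 11) + 19/13| < 72|w + 2|/(13·(13/2)) = (144/169)|w + 2|, which is < eps once |w + 2| < (169/144)eps.
Take delta = min(13/2, (169/144)eps). Then 0 < |w + 2| < delta forces both bounds, so |(-7w + 5)/(w - 11) + 19/13| < eps.

delta = min(13/2, (169/144)eps)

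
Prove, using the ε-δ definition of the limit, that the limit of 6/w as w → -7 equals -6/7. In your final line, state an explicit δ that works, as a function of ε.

δ = min(7/2, (49/12)ε)

Fix ε > 0. We seek δ > 0 such that 0 < |w + 7| < δ implies |6/w + 6/7| < ε.
|6/w + 6/7| = 6·|-7 − w|/(7·|w|) = 6|w + 7|/(7|w|).
Restrict δ ≤ 7/2. Then |w + 7| < 7/2 gives |w| > 7/2, so 7|w| > 49/2.
Then |6/w + 6/7| < 6|w + 7|/(49/2), which is < ε when |w + 7| < (49/12)ε.
Take δ = min(7/2, (49/12)ε). Then 0 < |w + 7| < δ gives both |w + 7| < 7/2 and |w + 7| < (49/12)ε, so |6/w + 6/7| < ε.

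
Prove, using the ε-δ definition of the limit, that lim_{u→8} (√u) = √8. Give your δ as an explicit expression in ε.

Let ε > 0. We want δ > 0 such that 0 < |u − 8| < δ implies |√u − √8| < ε.
Multiplying by the conjugate, |√u − √8| = |u − 8|/(√u + √8).
Restrict δ ≤ 8 so that |u − 8| < 8 forces u > 0, and then √u + √8 > √8.
Hence |√u − √8| < |u − 8|/√8, which is < ε once |u − 8| < √8·ε.
Take δ = min(8, √8·ε). If 0 < |u − 8| < δ then u > 0 and |√u − √8| < |u − 8|/√8 < ε.

δ = min(8, √8·ε)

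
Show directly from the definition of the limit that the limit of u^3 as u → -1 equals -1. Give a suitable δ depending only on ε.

Fix ε > 0. We seek δ > 0 with 0 < |u + 1| < δ ⇒ |u^3 + 1| < ε.
Factor: u^3 + 1 = (u + 1)(u^2 - u + 1), so |u^3 + 1| = |u + 1|·|u^2 - u + 1|.
Restrict δ ≤ 1. Then |u + 1| < 1 gives |u| < 2, so by the triangle inequality |u^2 - u + 1| ≤ 2^2 + 2 + 1 = 7.
Hence |u^3 + 1| ≤ 7|u + 1|, which is < ε once |u + 1| < ε/7.
Take δ = min(1, ε/7). If 0 < |u + 1| < δ then both bounds hold and |u^3 + 1| ≤ 7|u + 1| < 7·(ε/7) = ε.

δ = min(1, ε/7)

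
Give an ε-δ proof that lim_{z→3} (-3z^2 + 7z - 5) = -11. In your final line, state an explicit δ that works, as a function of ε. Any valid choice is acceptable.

δ = min(1, ε/14)

Let ε > 0 be given. We want δ > 0 such that 0 < |z − 3| < δ implies |(-3z^2 + 7z - 5) + 11| < ε.
(-3z^2 + 7z - 5) + 11 = -3z^2 + 7z + 6 = (z − 3)(-3z - 2).
So |(-3z^2 + 7z - 5) + 11| = |z − 3|·|-3z - 2|.
Assume first that |z − 3| < 1, so |z| < 4. Then |-3z - 2| ≤ 3·4 + 2 = 14.
Hence |(-3z^2 + 7z - 5) + 11| ≤ 14|z − 3| < ε provided |z − 3| < ε/14.
Choosing δ = min(1, ε/14) ensures both conditions, hence |(-3z^2 + 7z - 5) + 11| < ε.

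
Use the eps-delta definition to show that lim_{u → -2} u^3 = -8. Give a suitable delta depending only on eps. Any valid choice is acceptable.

Let eps > 0. We seek delta > 0 with 0 < |u + 2| < delta ⇒ |u^3 + 8| < eps.
Factor: u^3 + 8 = (u + 2)(u^2 - 2u + 4), so |u^3 + 8| = |u + 2|·|u^2 - 2u + 4|.
Impose delta ≤ 1 so that |u| < 3; then |u^2 - 2u + 4| ≤ 19.
Hence |u^3 + 8| ≤ 19|u + 2|, which is < eps once |u + 2| < eps/19.
Take delta = min(1, eps/19). If 0 < |u + 2| < delta then both bounds hold and |u^3 + 8| ≤ 19|u + 2| < 19·(eps/19) = eps.

delta = min(1, eps/19)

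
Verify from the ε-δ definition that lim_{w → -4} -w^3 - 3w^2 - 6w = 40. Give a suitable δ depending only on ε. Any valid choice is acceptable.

δ = min(2, ε/52)

Suppose ε > 0. We want δ > 0 such that 0 < |w + 4| < δ implies |(-w^3 - 3w^2 - 6w) − 40| < ε.
(-w^3 - 3w^2 - 6w) − 40 = -w^3 - 3w^2 - 6w - 40 = (w + 4)(-w^2 + w - 10).
So |(-w^3 - 3w^2 - 6w) − 40| = |w + 4|·|-w^2 + w - 10|.
Assume first that |w + 4| < 2, so |w| < 6. Then |-w^2 + w - 10| ≤ 6^2 + 6 + 10 = 52.
Hence |(-w^3 - 3w^2 - 6w) − 40| ≤ 52|w + 4| < ε provided |w + 4| < ε/52.
Choosing δ = min(2, ε/52) ensures both conditions, hence |(-w^3 - 3w^2 - 6w) − 40| < ε.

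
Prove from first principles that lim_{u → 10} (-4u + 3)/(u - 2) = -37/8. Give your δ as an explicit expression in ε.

Fix ε > 0. We want δ > 0 with 0 < |u − 10| < δ ⇒ |(-4u + 3)/(u - 2) + 37/8| < ε.
Combining over a common denominator, (-4u + 3)/(u - 2) + 37/8 = [(-4u + 3)·8 − (-37)·(u - 2)] / [8·(u - 2)] = 5(u − 10) / (8(u - 2)).
So |(-4u + 3)/(u - 2) + 37/8| = 5|u − 10| / (8·|u − 2|).
Restrict δ ≤ 4. Then |u − 10| < 4 gives |u − 2| = |(u − 10) + 8| ≥ 8 − 4 = 4.
Hence |(-4u + 3)/(u - 2) + 37/8| < 5|u − 10|/(8·4) = (5/32)|u − 10|, which is < ε once |u − 10| < (32/5)ε.
Take δ = min(4, (32/5)ε). Then 0 < |u − 10| < δ forces both bounds, so |(-4u + 3)/(u - 2) + 37/8| < ε.

δ = min(4, (32/5)ε)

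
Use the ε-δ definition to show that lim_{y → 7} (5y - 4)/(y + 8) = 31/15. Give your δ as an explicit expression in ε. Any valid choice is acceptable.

δ = min(15/2, (225/88)ε)

Fix ε > 0. We want δ > 0 with 0 < |y − 7| < δ ⇒ |(5y - 4)/(y + 8) − (31/15)| < ε.
Combining over a common denominator, (5y - 4)/(y + 8) − (31/15) = [(5y - 4)·15 − 31·(y + 8)] / [15·(y + 8)] = 44(y − 7) / (15(y + 8)).
So |(5y - 4)/(y + 8) − (31/15)| = 44|y − 7| / (15·|y + 8|).
Require δ ≤ 15/2, so |y + 8| ≥ |15| − |y − 7| > 15 − 15/2 = 15/2.
Hence |(5y - 4)/(y + 8) − (31/15)| < 44|y − 7|/(15·(15/2)) = (88/225)|y − 7|, which is < ε once |y − 7| < (225/88)ε.
Take δ = min(15/2, (225/88)ε). Then 0 < |y − 7| < δ forces both bounds, so |(5y - 4)/(y + 8) − (31/15)| < ε.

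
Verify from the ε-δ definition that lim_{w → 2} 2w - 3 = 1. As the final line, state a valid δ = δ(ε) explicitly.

δ = ε/2

Fix ε > 0. We need δ > 0 so that 0 < |w − 2| < δ implies |(2w - 3) − 1| < ε.
|(2w - 3) − 1| = |2w - 4| = 2|w − 2|.
So 2|w − 2| < ε exactly when |w − 2| < ε/2.
Take δ = ε/2. If 0 < |w − 2| < δ then |(2w - 3) − 1| = 2|w − 2| < 2·(ε/2) = ε.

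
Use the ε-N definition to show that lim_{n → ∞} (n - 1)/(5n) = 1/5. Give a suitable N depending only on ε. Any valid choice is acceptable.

Suppose ε > 0. For n ≥ 1, |(n - 1)/(5n) − (1/5)| = |-5|/(5(5n)) = 5/(5(5n)).
Since 5n ≥ 5n for n ≥ 1, this is ≤ 5/(5·5n) = (1/5)/n.
So |(n - 1)/(5n) − (1/5)| < ε whenever n > (1/5)/ε.
Take N = (1/5)/ε. If n > N then |(n - 1)/(5n) − (1/5)| ≤ (1/5)/n < ε.

N = (1/5)/ε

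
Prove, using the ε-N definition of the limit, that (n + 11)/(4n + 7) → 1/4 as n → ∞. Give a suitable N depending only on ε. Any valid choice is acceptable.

Let ε > 0. For n ≥ 1, |(n + 11)/(4n + 7) − (1/4)| = |37|/(4(4n + 7)) = 37/(4(4n + 7)).
Since 4n + 7 ≥ 4n for n ≥ 1, this is ≤ 37/(4·4n) = (37/16)/n.
So |(n + 11)/(4n + 7) − (1/4)| < ε whenever n > (37/16)/ε.
Take N = (37/16)/ε. If n > N then |(n + 11)/(4n + 7) − (1/4)| ≤ (37/16)/n < ε.

N = (37/16)/ε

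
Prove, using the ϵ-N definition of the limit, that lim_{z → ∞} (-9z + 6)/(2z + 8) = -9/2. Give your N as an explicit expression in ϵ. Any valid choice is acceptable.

N = 21/ϵ

Let ϵ > 0. We seek N > 0 such that z > N implies |(-9z + 6)/(2z + 8) + 9/2| < ϵ.
(-9z + 6)/(2z + 8) + 9/2 = (2(-9z + 6) − (-9)(2z + 8)) / (2(2z + 8)) = 84/(2(2z + 8)).
For z > 0 we have 2z + 8 > 2z, so |(-9z + 6)/(2z + 8) + 9/2| = 84/(2(2z + 8)) < 84/(2·2z) = 21/z.
Thus |(-9z + 6)/(2z + 8) + 9/2| < ϵ whenever z > 21/ϵ.
Take N = 21/ϵ. If z > N then |(-9z + 6)/(2z + 8) + 9/2| < 21/z < ϵ.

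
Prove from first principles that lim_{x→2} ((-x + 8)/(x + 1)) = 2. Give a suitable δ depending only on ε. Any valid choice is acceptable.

Suppose ε > 0. We want δ > 0 with 0 < |x − 2| < δ ⇒ |(-x + 8)/(x + 1) − 2| < ε.
Combining over a common denominator, (-x + 8)/(x + 1) − 2 = [(-x + 8)·3 − 6·(x + 1)] / [3·(x + 1)] = -9(x − 2) / (3(x + 1)).
So |(-x + 8)/(x + 1) − 2| = 9|x − 2| / (3·|x + 1|).
Require δ ≤ 3/2, so |x + 1| ≥ |3| − |x − 2| > 3 − 3/2 = 3/2.
Hence |(-x + 8)/(x + 1) − 2| < 9|x − 2|/(3·(3/2)) = 2|x − 2|, which is < ε once |x − 2| < (1/2)ε.
Take δ = min(3/2, (1/2)ε). Then 0 < |x − 2| < δ forces both bounds, so |(-x + 8)/(x + 1) − 2| < ε.

δ = min(3/2, (1/2)ε)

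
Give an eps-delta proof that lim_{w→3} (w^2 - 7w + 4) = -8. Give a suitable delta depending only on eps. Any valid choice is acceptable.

delta = min(1, eps/8)

Let eps > 0. We want delta > 0 such that 0 < |w − 3| < delta implies |(w^2 - 7w + 4) + 8| < eps.
(w^2 - 7w + 4) + 8 = w^2 - 7w + 12 = (w − 3)(w - 4).
So |(w^2 - 7w + 4) + 8| = |w − 3|·|w - 4|.
Assume first that |w − 3| < 1, so |w| < 4. Then |w - 4| ≤ 4 + 4 = 8.
Hence |(w^2 - 7w + 4) + 8| ≤ 8|w − 3| < eps provided |w − 3| < eps/8.
Take delta = min(1, eps/8). Then 0 < |w − 3| < delta gives both |w − 3| < 1 and |w − 3| < eps/8, so |(w^2 - 7w + 4) + 8| < eps.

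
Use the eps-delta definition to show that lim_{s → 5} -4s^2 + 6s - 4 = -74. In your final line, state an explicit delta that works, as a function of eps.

delta = min(1, eps/38)

Suppose eps > 0. We want delta > 0 such that 0 < |s − 5| < delta implies |(-4s^2 + 6s - 4) + 74| < eps.
(-4s^2 + 6s - 4) + 74 = -4s^2 + 6s + 70 = (s − 5)(-4s - 14).
So |(-4s^2 + 6s - 4) + 74| = |s − 5|·|-4s - 14|.
Require delta ≤ 1. Then |s − 5| < 1 gives |s| < 6, and by the triangle inequality |-4s - 14| ≤ 4·6 + 14 = 38.
Hence |(-4s^2 + 6s - 4) + 74| ≤ 38|s − 5| < eps provided |s − 5| < eps/38.
Take delta = min(1, eps/38). Then 0 < |s − 5| < delta gives both |s − 5| < 1 and |s − 5| < eps/38, so |(-4s^2 + 6s - 4) + 74| < eps.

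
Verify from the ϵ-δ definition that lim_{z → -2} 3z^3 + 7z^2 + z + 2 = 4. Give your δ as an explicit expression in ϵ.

δ = min(1, ϵ/31)

Let ϵ > 0 be given. We want δ > 0 such that 0 < |z + 2| < δ implies |(3z^3 + 7z^2 + z + 2) − 4| < ϵ.
(3z^3 + 7z^2 + z + 2) − 4 = 3z^3 + 7z^2 + z - 2 = (z + 2)(3z^2 + z - 1).
So |(3z^3 + 7z^2 + z + 2) − 4| = |z + 2|·|3z^2 + z - 1|.
Require δ ≤ 1. Then |z + 2| < 1 gives |z| < 3, and by the triangle inequality |3z^2 + z - 1| ≤ 3·3^2 + 3 + 1 = 31.
Hence |(3z^3 + 7z^2 + z + 2) − 4| ≤ 31|z + 2| < ϵ provided |z + 2| < ϵ/31.
Take δ = min(1, ϵ/31). Then 0 < |z + 2| < δ gives both |z + 2| < 1 and |z + 2| < ϵ/31, so |(3z^3 + 7z^2 + z + 2) − 4| < ϵ.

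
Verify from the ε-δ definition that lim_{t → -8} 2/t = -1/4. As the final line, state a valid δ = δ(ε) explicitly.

δ = min(4, 16ε)

Suppose ε > 0. We seek δ > 0 such that 0 < |t + 8| < δ implies |2/t + 1/4| < ε.
|2/t + 1/4| = 2·|-8 − t|/(8·|t|) = 2|t + 8|/(8|t|).
Require δ ≤ 4 so that |t| > 8 − 4 = 4, hence 8|t| > 32.
Then |2/t + 1/4| < 2|t + 8|/32, which is < ε when |t + 8| < 16ε.
Take δ = min(4, 16ε). Then 0 < |t + 8| < δ gives both |t + 8| < 4 and |t + 8| < 16ε, so |2/t + 1/4| < ε.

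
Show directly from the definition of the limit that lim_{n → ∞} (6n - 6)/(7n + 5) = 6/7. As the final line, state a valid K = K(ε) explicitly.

K = (72/49)/ε

Let ε > 0. For n ≥ 1, |(6n - 6)/(7n + 5) − (6/7)| = |-72|/(7(7n + 5)) = 72/(7(7n + 5)).
Since 7n + 5 ≥ 7n for n ≥ 1, this is ≤ 72/(7·7n) = (72/49)/n.
So |(6n - 6)/(7n + 5) − (6/7)| < ε whenever n > (72/49)/ε.
Take K = (72/49)/ε. If n > K then |(6n - 6)/(7n + 5) − (6/7)| ≤ (72/49)/n < ε.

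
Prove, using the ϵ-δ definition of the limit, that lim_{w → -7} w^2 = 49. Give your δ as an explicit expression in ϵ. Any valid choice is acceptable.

Fix ϵ > 0. We seek δ > 0 with 0 < |w + 7| < δ ⇒ |w^2 − 49| < ϵ.
Factor: w^2 − 49 = (w + 7)(w - 7), so |w^2 − 49| = |w + 7|·|w - 7|.
Impose δ ≤ 1 so that |w| < 8; then |w - 7| ≤ 15.
Hence |w^2 − 49| ≤ 15|w + 7|, which is < ϵ once |w + 7| < ϵ/15.
Take δ = min(1, ϵ/15). If 0 < |w + 7| < δ then both bounds hold and |w^2 − 49| ≤ 15|w + 7| < 15·(ϵ/15) = ϵ.

δ = min(1, ϵ/15)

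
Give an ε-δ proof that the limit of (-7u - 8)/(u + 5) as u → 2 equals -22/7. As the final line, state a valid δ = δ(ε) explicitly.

δ = min(7/2, (49/54)ε)

Let ε > 0 be given. We want δ > 0 with 0 < |u − 2| < δ ⇒ |(-7u - 8)/(u + 5) + 22/7| < ε.
Combining over a common denominator, (-7u - 8)/(u + 5) + 22/7 = [(-7u - 8)·7 − (-22)·(u + 5)] / [7·(u + 5)] = -27(u − 2) / (7(u + 5)).
So |(-7u - 8)/(u + 5) + 22/7| = 27|u − 2| / (7·|u + 5|).
Restrict δ ≤ 7/2. Then |u − 2| < 7/2 gives |u + 5| = |(u − 2) + 7| ≥ 7 − 7/2 = 7/2.
Hence |(-7u - 8)/(u + 5) + 22/7| < 27|u − 2|/(7·(7/2)) = (54/49)|u − 2|, which is < ε once |u − 2| < (49/54)ε.
Take δ = min(7/2, (49/54)ε). Then 0 < |u − 2| < δ forces both bounds, so |(-7u - 8)/(u + 5) + 22/7| < ε.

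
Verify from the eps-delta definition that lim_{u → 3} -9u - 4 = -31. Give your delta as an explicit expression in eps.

Fix eps > 0. We need delta > 0 so that 0 < |u − 3| < delta implies |(-9u - 4) + 31| < eps.
Since (-9u - 4) + 31 = -9(u − 3), we have |(-9u - 4) + 31| = 9|u − 3|.
So 9|u − 3| < eps exactly when |u − 3| < eps/9.
Choosing delta = eps/9 gives |(-9u - 4) + 31| = 9|u − 3| < eps whenever |u − 3| < delta.

delta = eps/9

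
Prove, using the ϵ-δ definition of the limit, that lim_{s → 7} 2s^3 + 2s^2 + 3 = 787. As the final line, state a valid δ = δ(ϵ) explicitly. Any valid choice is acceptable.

δ = min(1, ϵ/368)

Let ϵ > 0. We want δ > 0 such that 0 < |s − 7| < δ implies |(2s^3 + 2s^2 + 3) − 787| < ϵ.
(2s^3 + 2s^2 + 3) − 787 = 2s^3 + 2s^2 - 784 = (s − 7)(2s^2 + 16s + 112).
So |(2s^3 + 2s^2 + 3) − 787| = |s − 7|·|2s^2 + 16s + 112|.
Assume first that |s − 7| < 1, so |s| < 8. Then |2s^2 + 16s + 112| ≤ 2·8^2 + 16·8 + 112 = 368.
Hence |(2s^3 + 2s^2 + 3) − 787| ≤ 368|s − 7| < ϵ provided |s − 7| < ϵ/368.
Choosing δ = min(1, ϵ/368) ensures both conditions, hence |(2s^3 + 2s^2 + 3) − 787| < ϵ.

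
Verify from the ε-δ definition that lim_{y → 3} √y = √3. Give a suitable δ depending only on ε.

δ = min(3, √3·ε)

Let ε > 0 be given. We want δ > 0 such that 0 < |y − 3| < δ implies |√y − √3| < ε.
Multiplying by the conjugate, |√y − √3| = |y − 3|/(√y + √3).
Restrict δ ≤ 3 so that |y − 3| < 3 forces y > 0, and then √y + √3 > √3.
Hence |√y − √3| < |y − 3|/√3, which is < ε once |y − 3| < √3·ε.
Take δ = min(3, √3·ε). If 0 < |y − 3| < δ then y > 0 and |√y − √3| < |y − 3|/√3 < ε.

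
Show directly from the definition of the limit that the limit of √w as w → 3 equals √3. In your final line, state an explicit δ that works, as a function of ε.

Fix ε > 0. We want δ > 0 such that 0 < |w − 3| < δ implies |√w − √3| < ε.
Multiplying by the conjugate, |√w − √3| = |w − 3|/(√w + √3).
Restrict δ ≤ 3 so that |w − 3| < 3 forces w > 0, and then √w + √3 > √3.
Hence |√w − √3| < |w − 3|/√3, which is < ε once |w − 3| < √3·ε.
Take δ = min(3, √3·ε). If 0 < |w − 3| < δ then w > 0 and |√w − √3| < |w − 3|/√3 < ε.

δ = min(3, √3·ε)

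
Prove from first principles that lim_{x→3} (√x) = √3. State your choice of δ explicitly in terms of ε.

δ = min(3, √3·ε)

Let ε > 0. We want δ > 0 such that 0 < |x − 3| < δ implies |√x − √3| < ε.
Multiplying by the conjugate, |√x − √3| = |x − 3|/(√x + √3).
Restrict δ ≤ 3 so that |x − 3| < 3 forces x > 0, and then √x + √3 > √3.
Hence |√x − √3| < |x − 3|/√3, which is < ε once |x − 3| < √3·ε.
Take δ = min(3, √3·ε). If 0 < |x − 3| < δ then x > 0 and |√x − √3| < |x − 3|/√3 < ε.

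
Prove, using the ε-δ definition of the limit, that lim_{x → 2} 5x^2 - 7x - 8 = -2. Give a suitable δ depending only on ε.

δ = min(1, ε/18)

Fix ε > 0. We want δ > 0 such that 0 < |x − 2| < δ implies |(5x^2 - 7x - 8) + 2| < ε.
(5x^2 - 7x - 8) + 2 = 5x^2 - 7x - 6 = (x − 2)(5x + 3).
So |(5x^2 - 7x - 8) + 2| = |x − 2|·|5x + 3|.
Assume first that |x − 2| < 1, so |x| < 3. Then |5x + 3| ≤ 5·3 + 3 = 18.
Hence |(5x^2 - 7x - 8) + 2| ≤ 18|x − 2| < ε provided |x − 2| < ε/18.
Take δ = min(1, ε/18). Then 0 < |x − 2| < δ gives both |x − 2| < 1 and |x − 2| < ε/18, so |(5x^2 - 7x - 8) + 2| < ε.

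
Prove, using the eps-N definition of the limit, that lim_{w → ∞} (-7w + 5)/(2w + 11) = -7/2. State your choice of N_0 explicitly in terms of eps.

N_0 = (87/4)/eps

Let eps > 0. We seek N_0 > 0 such that w > N_0 implies |(-7w + 5)/(2w + 11) + 7/2| < eps.
(-7w + 5)/(2w + 11) + 7/2 = (2(-7w + 5) − (-7)(2w + 11)) / (2(2w + 11)) = 87/(2(2w + 11)).
For w > 0 we have 2w + 11 > 2w, so |(-7w + 5)/(2w + 11) + 7/2| = 87/(2(2w + 11)) < 87/(2·2w) = (87/4)/w.
Thus |(-7w + 5)/(2w + 11) + 7/2| < eps whenever w > (87/4)/eps.
Take N_0 = (87/4)/eps. If w > N_0 then |(-7w + 5)/(2w + 11) + 7/2| < (87/4)/w < eps.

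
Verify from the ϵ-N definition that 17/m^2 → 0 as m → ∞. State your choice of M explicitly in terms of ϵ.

M = (17/ϵ)^{1/2}

Let ϵ > 0. For m ≥ 1, |17/m^2 − 0| = 17/m^2.
17/m^2 < ϵ ⇔ m^2 > 17/ϵ ⇔ m > (17/ϵ)^{1/2}.
Take M = (17/ϵ)^{1/2}. Then m > M implies 17/m^2 < ϵ.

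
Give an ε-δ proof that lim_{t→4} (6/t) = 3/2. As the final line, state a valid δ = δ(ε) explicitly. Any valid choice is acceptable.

δ = min(2, (4/3)ε)

Let ε > 0 be given. We seek δ > 0 such that 0 < |t − 4| < δ implies |6/t − (3/2)| < ε.
|6/t − (3/2)| = 6·|4 − t|/(4·|t|) = 6|t − 4|/(4|t|).
Require δ ≤ 2 so that |t| > 4 − 2 = 2, hence 4|t| > 8.
Then |6/t − (3/2)| < 6|t − 4|/8, which is < ε when |t − 4| < (4/3)ε.
Take δ = min(2, (4/3)ε). Then 0 < |t − 4| < δ gives both |t − 4| < 2 and |t − 4| < (4/3)ε, so |6/t − (3/2)| < ε.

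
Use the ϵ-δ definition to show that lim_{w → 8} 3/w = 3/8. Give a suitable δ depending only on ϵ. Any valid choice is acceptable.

δ = min(4, (32/3)ϵ)

Suppose ϵ > 0. We seek δ > 0 such that 0 < |w − 8| < δ implies |3/w − (3/8)| < ϵ.
|3/w − (3/8)| = 3·|8 − w|/(8·|w|) = 3|w − 8|/(8|w|).
Restrict δ ≤ 4. Then |w − 8| < 4 gives |w| > 4, so 8|w| > 32.
Then |3/w − (3/8)| < 3|w − 8|/32, which is < ϵ when |w − 8| < (32/3)ϵ.
Take δ = min(4, (32/3)ϵ). Then 0 < |w − 8| < δ gives both |w − 8| < 4 and |w − 8| < (32/3)ϵ, so |3/w − (3/8)| < ϵ.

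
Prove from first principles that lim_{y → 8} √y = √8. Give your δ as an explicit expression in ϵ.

Let ϵ > 0 be given. We want δ > 0 such that 0 < |y − 8| < δ implies |√y − √8| < ϵ.
Rationalise: √y − √8 = (y − 8)/(√y + √8), so |√y − √8| = |y − 8|/(√y + √8).
Restrict δ ≤ 8 so that |y − 8| < 8 forces y > 0, and then √y + √8 > √8.
Hence |√y − √8| < |y − 8|/√8, which is < ϵ once |y − 8| < √8·ϵ.
Take δ = min(8, √8·ϵ). If 0 < |y − 8| < δ then y > 0 and |√y − √8| < |y − 8|/√8 < ϵ.

δ = min(8, √8·ϵ)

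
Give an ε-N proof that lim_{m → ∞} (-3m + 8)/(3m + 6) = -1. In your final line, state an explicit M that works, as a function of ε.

Fix ε > 0. For m ≥ 1, |(-3m + 8)/(3m + 6) + 1| = |42|/(3(3m + 6)) = 42/(3(3m + 6)).
Since 3m + 6 ≥ 3m for m ≥ 1, this is ≤ 42/(3·3m) = (14/3)/m.
So |(-3m + 8)/(3m + 6) + 1| < ε whenever m > (14/3)/ε.
Take M = (14/3)/ε. If m > M then |(-3m + 8)/(3m + 6) + 1| ≤ (14/3)/m < ε.

M = (14/3)/ε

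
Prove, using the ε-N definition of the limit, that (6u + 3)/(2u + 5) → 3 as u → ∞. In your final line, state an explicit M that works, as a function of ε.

Suppose ε > 0. We seek M > 0 such that u > M implies |(6u + 3)/(2u + 5) − 3| < ε.
(6u + 3)/(2u + 5) − 3 = (2(6u + 3) − 6(2u + 5)) / (2(2u + 5)) = -24/(2(2u + 5)).
For u > 0 we have 2u + 5 > 2u, so |(6u + 3)/(2u + 5) − 3| = 24/(2(2u + 5)) < 24/(2·2u) = 6/u.
Thus |(6u + 3)/(2u + 5) − 3| < ε whenever u > 6/ε.
Take M = 6/ε. If u > M then |(6u + 3)/(2u + 5) − 3| < 6/u < ε.

M = 6/ε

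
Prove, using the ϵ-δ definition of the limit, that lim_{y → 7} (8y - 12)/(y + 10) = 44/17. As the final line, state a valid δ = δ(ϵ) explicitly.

Fix ϵ > 0. We want δ > 0 with 0 < |y − 7| < δ ⇒ |(8y - 12)/(y + 10) − (44/17)| < ϵ.
Combining over a common denominator, (8y - 12)/(y + 10) − (44/17) = [(8y - 12)·17 − 44·(y + 10)] / [17·(y + 10)] = 92(y − 7) / (17(y + 10)).
So |(8y - 12)/(y + 10) − (44/17)| = 92|y − 7| / (17·|y + 10|).
Require δ ≤ 17/2, so |y + 10| ≥ |17| − |y − 7| > 17 − 17/2 = 17/2.
Hence |(8y - 12)/(y + 10) − (44/17)| < 92|y − 7|/(17·(17/2)) = (184/289)|y − 7|, which is < ϵ once |y − 7| < (289/184)ϵ.
Take δ = min(17/2, (289/184)ϵ). Then 0 < |y − 7| < δ forces both bounds, so |(8y - 12)/(y + 10) − (44/17)| < ϵ.

δ = min(17/2, (289/184)ϵ)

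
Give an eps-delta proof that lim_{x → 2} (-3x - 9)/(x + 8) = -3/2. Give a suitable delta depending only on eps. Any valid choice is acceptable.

delta = min(5, (10/3)eps)

Suppose eps > 0. We want delta > 0 with 0 < |x − 2| < delta ⇒ |(-3x - 9)/(x + 8) + 3/2| < eps.
Combining over a common denominator, (-3x - 9)/(x + 8) + 3/2 = [(-3x - 9)·10 − (-15)·(x + 8)] / [10·(x + 8)] = -15(x − 2) / (10(x + 8)).
So |(-3x - 9)/(x + 8) + 3/2| = 15|x − 2| / (10·|x + 8|).
Require delta ≤ 5, so |x + 8| ≥ |10| − |x − 2| > 10 − 5 = 5.
Hence |(-3x - 9)/(x + 8) + 3/2| < 15|x − 2|/(10·5) = (3/10)|x − 2|, which is < eps once |x − 2| < (10/3)eps.
Take delta = min(5, (10/3)eps). Then 0 < |x − 2| < delta forces both bounds, so |(-3x - 9)/(x + 8) + 3/2| < eps.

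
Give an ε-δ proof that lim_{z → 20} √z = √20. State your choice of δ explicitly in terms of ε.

Let ε > 0. We want δ > 0 such that 0 < |z − 20| < δ implies |√z − √20| < ε.
Rationalise: √z − √20 = (z − 20)/(√z + √20), so |√z − √20| = |z − 20|/(√z + √20).
Restrict δ ≤ 20 so that |z − 20| < 20 forces z > 0, and then √z + √20 > √20.
Hence |√z − √20| < |z − 20|/√20, which is < ε once |z − 20| < √20·ε.
Take δ = min(20, √20·ε). If 0 < |z − 20| < δ then z > 0 and |√z − √20| < |z − 20|/√20 < ε.

δ = min(20, √20·ε)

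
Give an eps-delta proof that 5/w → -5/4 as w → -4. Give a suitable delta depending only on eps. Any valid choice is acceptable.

Fix eps > 0. We seek delta > 0 such that 0 < |w + 4| < delta implies |5/w + 5/4| < eps.
|5/w + 5/4| = 5·|-4 − w|/(4·|w|) = 5|w + 4|/(4|w|).
Require delta ≤ 2 so that |w| > 4 − 2 = 2, hence 4|w| > 8.
Then |5/w + 5/4| < 5|w + 4|/8, which is < eps when |w + 4| < (8/5)eps.
Take delta = min(2, (8/5)eps). Then 0 < |w + 4| < delta gives both |w + 4| < 2 and |w + 4| < (8/5)eps, so |5/w + 5/4| < eps.

delta = min(2, (8/5)eps)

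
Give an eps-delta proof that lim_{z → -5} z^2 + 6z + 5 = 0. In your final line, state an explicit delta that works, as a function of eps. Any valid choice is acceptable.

Fix eps > 0. We want delta > 0 such that 0 < |z + 5| < delta implies |(z^2 + 6z + 5)| < eps.
(z^2 + 6z + 5) = z^2 + 6z + 5 = (z + 5)(z + 1).
So |(z^2 + 6z + 5)| = |z + 5|·|z + 1|.
Assume first that |z + 5| < 1, so |z| < 6. Then |z + 1| ≤ 6 + 1 = 7.
Hence |(z^2 + 6z + 5)| ≤ 7|z + 5| < eps provided |z + 5| < eps/7.
Take delta = min(1, eps/7). Then 0 < |z + 5| < delta gives both |z + 5| < 1 and |z + 5| < eps/7, so |(z^2 + 6z + 5)| < eps.

delta = min(1, eps/7)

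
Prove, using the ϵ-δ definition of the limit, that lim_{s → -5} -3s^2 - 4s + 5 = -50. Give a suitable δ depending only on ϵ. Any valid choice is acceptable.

δ = min(1, ϵ/29)

Suppose ϵ > 0. We want δ > 0 such that 0 < |s + 5| < δ implies |(-3s^2 - 4s + 5) + 50| < ϵ.
(-3s^2 - 4s + 5) + 50 = -3s^2 - 4s + 55 = (s + 5)(-3s + 11).
So |(-3s^2 - 4s + 5) + 50| = |s + 5|·|-3s + 11|.
Assume first that |s + 5| < 1, so |s| < 6. Then |-3s + 11| ≤ 3·6 + 11 = 29.
Hence |(-3s^2 - 4s + 5) + 50| ≤ 29|s + 5| < ϵ provided |s + 5| < ϵ/29.
Choosing δ = min(1, ϵ/29) ensures both conditions, hence |(-3s^2 - 4s + 5) + 50| < ϵ.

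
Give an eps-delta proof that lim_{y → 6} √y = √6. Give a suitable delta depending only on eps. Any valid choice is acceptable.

Fix eps > 0. We want delta > 0 such that 0 < |y − 6| < delta implies |√y − √6| < eps.
Rationalise: √y − √6 = (y − 6)/(√y + √6), so |√y − √6| = |y − 6|/(√y + √6).
Restrict delta ≤ 6 so that |y − 6| < 6 forces y > 0, and then √y + √6 > √6.
Hence |√y − √6| < |y − 6|/√6, which is < eps once |y − 6| < √6·eps.
Take delta = min(6, √6·eps). If 0 < |y − 6| < delta then y > 0 and |√y − √6| < |y − 6|/√6 < eps.

delta = min(6, √6·eps)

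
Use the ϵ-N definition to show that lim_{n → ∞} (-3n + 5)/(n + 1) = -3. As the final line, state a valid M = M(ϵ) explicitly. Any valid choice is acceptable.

M = 8/ϵ

Suppose ϵ > 0. For n ≥ 1, |(-3n + 5)/(n + 1) + 3| = |8|/((n + 1)) = 8/((n + 1)).
Since n + 1 ≥ n for n ≥ 1, this is ≤ 8/(n) = 8/n.
So |(-3n + 5)/(n + 1) + 3| < ϵ whenever n > 8/ϵ.
Take M = 8/ϵ. If n > M then |(-3n + 5)/(n + 1) + 3| ≤ 8/n < ϵ.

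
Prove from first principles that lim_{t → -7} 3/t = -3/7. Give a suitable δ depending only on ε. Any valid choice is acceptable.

δ = min(7/2, (49/6)ε)

Let ε > 0. We seek δ > 0 such that 0 < |t + 7| < δ implies |3/t + 3/7| < ε.
|3/t + 3/7| = 3·|-7 − t|/(7·|t|) = 3|t + 7|/(7|t|).
Restrict δ ≤ 7/2. Then |t + 7| < 7/2 gives |t| > 7/2, so 7|t| > 49/2.
Then |3/t + 3/7| < 3|t + 7|/(49/2), which is < ε when |t + 7| < (49/6)ε.
Take δ = min(7/2, (49/6)ε). Then 0 < |t + 7| < δ gives both |t + 7| < 7/2 and |t + 7| < (49/6)ε, so |3/t + 3/7| < ε.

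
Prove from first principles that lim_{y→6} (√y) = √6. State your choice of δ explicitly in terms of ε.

Fix ε > 0. We want δ > 0 such that 0 < |y − 6| < δ implies |√y − √6| < ε.
Rationalise: √y − √6 = (y − 6)/(√y + √6), so |√y − √6| = |y − 6|/(√y + √6).
Restrict δ ≤ 6 so that |y − 6| < 6 forces y > 0, and then √y + √6 > √6.
Hence |√y − √6| < |y − 6|/√6, which is < ε once |y − 6| < √6·ε.
Take δ = min(6, √6·ε). If 0 < |y − 6| < δ then y > 0 and |√y − √6| < |y − 6|/√6 < ε.

δ = min(6, √6·ε)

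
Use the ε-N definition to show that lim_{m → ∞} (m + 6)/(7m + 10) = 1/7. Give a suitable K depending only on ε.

K = (32/49)/ε

Fix ε > 0. For m ≥ 1, |(m + 6)/(7m + 10) − (1/7)| = |32|/(7(7m + 10)) = 32/(7(7m + 10)).
Since 7m + 10 ≥ 7m for m ≥ 1, this is ≤ 32/(7·7m) = (32/49)/m.
So |(m + 6)/(7m + 10) − (1/7)| < ε whenever m > (32/49)/ε.
Take K = (32/49)/ε. If m > K then |(m + 6)/(7m + 10) − (1/7)| ≤ (32/49)/m < ε.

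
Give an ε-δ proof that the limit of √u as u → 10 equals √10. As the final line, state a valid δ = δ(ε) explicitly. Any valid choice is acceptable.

Fix ε > 0. We want δ > 0 such that 0 < |u − 10| < δ implies |√u − √10| < ε.
Rationalise: √u − √10 = (u − 10)/(√u + √10), so |√u − √10| = |u − 10|/(√u + √10).
Restrict δ ≤ 10 so that |u − 10| < 10 forces u > 0, and then √u + √10 > √10.
Hence |√u − √10| < |u − 10|/√10, which is < ε once |u − 10| < √10·ε.
Take δ = min(10, √10·ε). If 0 < |u − 10| < δ then u > 0 and |√u − √10| < |u − 10|/√10 < ε.

δ = min(10, √10·ε)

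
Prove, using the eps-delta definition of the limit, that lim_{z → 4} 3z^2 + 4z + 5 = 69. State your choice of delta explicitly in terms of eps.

delta = min(2, eps/34)

Let eps > 0 be given. We want delta > 0 such that 0 < |z − 4| < delta implies |(3z^2 + 4z + 5) − 69| < eps.
(3z^2 + 4z + 5) − 69 = 3z^2 + 4z - 64 = (z − 4)(3z + 16).
So |(3z^2 + 4z + 5) − 69| = |z − 4|·|3z + 16|.
Require delta ≤ 2. Then |z − 4| < 2 gives |z| < 6, and by the triangle inequality |3z + 16| ≤ 3·6 + 16 = 34.
Hence |(3z^2 + 4z + 5) − 69| ≤ 34|z − 4| < eps provided |z − 4| < eps/34.
Take delta = min(2, eps/34). Then 0 < |z − 4| < delta gives both |z − 4| < 2 and |z − 4| < eps/34, so |(3z^2 + 4z + 5) − 69| < eps.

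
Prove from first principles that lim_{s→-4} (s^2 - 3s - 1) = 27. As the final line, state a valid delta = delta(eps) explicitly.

delta = min(2, eps/13)

Fix eps > 0. We want delta > 0 such that 0 < |s + 4| < delta implies |(s^2 - 3s - 1) − 27| < eps.
(s^2 - 3s - 1) − 27 = s^2 - 3s - 28 = (s + 4)(s - 7).
So |(s^2 - 3s - 1) − 27| = |s + 4|·|s - 7|.
Assume first that |s + 4| < 2, so |s| < 6. Then |s - 7| ≤ 6 + 7 = 13.
Hence |(s^2 - 3s - 1) − 27| ≤ 13|s + 4| < eps provided |s + 4| < eps/13.
Choosing delta = min(2, eps/13) ensures both conditions, hence |(s^2 - 3s - 1) − 27| < eps.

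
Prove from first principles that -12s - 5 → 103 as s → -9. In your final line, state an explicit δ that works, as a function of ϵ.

δ = ϵ/12

Fix ϵ > 0. We need δ > 0 so that 0 < |s + 9| < δ implies |(-12s - 5) − 103| < ϵ.
|(-12s - 5) − 103| = |-12s - 108| = 12|s + 9|.
Thus it suffices that |s + 9| < ϵ/12.
Choosing δ = ϵ/12 gives |(-12s - 5) − 103| = 12|s + 9| < ϵ whenever |s + 9| < δ.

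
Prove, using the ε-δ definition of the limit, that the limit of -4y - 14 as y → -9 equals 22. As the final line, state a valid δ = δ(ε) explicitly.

Let ε > 0 be given. We need δ > 0 so that 0 < |y + 9| < δ implies |(-4y - 14) − 22| < ε.
|(-4y - 14) − 22| = |-4y - 36| = 4|y + 9|.
So 4|y + 9| < ε exactly when |y + 9| < ε/4.
Take δ = ε/4. If 0 < |y + 9| < δ then |(-4y - 14) − 22| = 4|y + 9| < 4·(ε/4) = ε.

δ = ε/4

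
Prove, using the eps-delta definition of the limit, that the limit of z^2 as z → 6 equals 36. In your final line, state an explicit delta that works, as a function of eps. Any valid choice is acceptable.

Suppose eps > 0. We seek delta > 0 with 0 < |z − 6| < delta ⇒ |z^2 − 36| < eps.
Factor: z^2 − 36 = (z − 6)(z + 6), so |z^2 − 36| = |z − 6|·|z + 6|.
Restrict delta ≤ 2. Then |z − 6| < 2 gives |z| < 8, so by the triangle inequality |z + 6| ≤ 8 + 6 = 14.
Hence |z^2 − 36| ≤ 14|z − 6|, which is < eps once |z − 6| < eps/14.
Take delta = min(2, eps/14). If 0 < |z − 6| < delta then both bounds hold and |z^2 − 36| ≤ 14|z − 6| < 14·(eps/14) = eps.

delta = min(2, eps/14)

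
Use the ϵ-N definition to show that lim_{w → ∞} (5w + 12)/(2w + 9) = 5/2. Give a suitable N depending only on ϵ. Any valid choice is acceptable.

Let ϵ > 0. We seek N > 0 such that w > N implies |(5w + 12)/(2w + 9) − (5/2)| < ϵ.
(5w + 12)/(2w + 9) − (5/2) = (2(5w + 12) − 5(2w + 9)) / (2(2w + 9)) = -21/(2(2w + 9)).
For w > 0 we have 2w + 9 > 2w, so |(5w + 12)/(2w + 9) − (5/2)| = 21/(2(2w + 9)) < 21/(2·2w) = (21/4)/w.
Thus |(5w + 12)/(2w + 9) − (5/2)| < ϵ whenever w > (21/4)/ϵ.
Take N = (21/4)/ϵ. If w > N then |(5w + 12)/(2w + 9) − (5/2)| < (21/4)/w < ϵ.

N = (21/4)/ϵ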